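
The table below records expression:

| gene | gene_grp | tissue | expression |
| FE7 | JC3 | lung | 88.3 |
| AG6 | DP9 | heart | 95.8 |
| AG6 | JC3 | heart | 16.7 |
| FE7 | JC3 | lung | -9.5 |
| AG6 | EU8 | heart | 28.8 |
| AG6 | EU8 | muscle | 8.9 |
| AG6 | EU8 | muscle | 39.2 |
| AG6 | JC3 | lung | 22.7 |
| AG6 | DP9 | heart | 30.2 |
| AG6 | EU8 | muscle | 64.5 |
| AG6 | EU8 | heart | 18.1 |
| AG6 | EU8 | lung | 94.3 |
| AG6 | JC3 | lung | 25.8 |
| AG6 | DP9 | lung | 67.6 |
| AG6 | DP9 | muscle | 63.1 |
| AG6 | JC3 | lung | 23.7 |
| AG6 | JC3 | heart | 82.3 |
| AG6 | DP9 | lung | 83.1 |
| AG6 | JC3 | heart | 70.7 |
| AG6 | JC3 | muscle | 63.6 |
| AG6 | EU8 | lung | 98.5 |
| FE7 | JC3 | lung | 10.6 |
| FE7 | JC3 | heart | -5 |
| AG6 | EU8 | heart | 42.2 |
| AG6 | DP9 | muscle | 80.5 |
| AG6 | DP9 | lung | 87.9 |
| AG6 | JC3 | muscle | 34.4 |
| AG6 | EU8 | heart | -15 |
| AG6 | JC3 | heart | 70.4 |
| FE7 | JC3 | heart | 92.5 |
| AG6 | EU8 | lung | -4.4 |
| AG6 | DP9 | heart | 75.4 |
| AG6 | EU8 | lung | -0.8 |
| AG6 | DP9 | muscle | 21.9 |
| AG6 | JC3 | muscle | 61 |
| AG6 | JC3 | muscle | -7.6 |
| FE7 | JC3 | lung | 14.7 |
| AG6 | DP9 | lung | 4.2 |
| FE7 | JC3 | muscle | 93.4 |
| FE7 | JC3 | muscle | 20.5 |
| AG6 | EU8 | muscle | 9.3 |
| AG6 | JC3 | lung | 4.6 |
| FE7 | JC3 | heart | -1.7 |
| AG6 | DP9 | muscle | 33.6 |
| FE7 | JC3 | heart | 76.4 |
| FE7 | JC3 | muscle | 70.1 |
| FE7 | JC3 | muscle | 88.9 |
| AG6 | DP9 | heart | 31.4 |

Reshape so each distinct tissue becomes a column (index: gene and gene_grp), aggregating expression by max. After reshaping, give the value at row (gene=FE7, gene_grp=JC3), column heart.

Rows with gene=FE7, gene_grp=JC3 and tissue=heart: expression values are -5, 92.5, -1.7, 76.4.
max(-5, 92.5, -1.7, 76.4) = 92.5.

92.5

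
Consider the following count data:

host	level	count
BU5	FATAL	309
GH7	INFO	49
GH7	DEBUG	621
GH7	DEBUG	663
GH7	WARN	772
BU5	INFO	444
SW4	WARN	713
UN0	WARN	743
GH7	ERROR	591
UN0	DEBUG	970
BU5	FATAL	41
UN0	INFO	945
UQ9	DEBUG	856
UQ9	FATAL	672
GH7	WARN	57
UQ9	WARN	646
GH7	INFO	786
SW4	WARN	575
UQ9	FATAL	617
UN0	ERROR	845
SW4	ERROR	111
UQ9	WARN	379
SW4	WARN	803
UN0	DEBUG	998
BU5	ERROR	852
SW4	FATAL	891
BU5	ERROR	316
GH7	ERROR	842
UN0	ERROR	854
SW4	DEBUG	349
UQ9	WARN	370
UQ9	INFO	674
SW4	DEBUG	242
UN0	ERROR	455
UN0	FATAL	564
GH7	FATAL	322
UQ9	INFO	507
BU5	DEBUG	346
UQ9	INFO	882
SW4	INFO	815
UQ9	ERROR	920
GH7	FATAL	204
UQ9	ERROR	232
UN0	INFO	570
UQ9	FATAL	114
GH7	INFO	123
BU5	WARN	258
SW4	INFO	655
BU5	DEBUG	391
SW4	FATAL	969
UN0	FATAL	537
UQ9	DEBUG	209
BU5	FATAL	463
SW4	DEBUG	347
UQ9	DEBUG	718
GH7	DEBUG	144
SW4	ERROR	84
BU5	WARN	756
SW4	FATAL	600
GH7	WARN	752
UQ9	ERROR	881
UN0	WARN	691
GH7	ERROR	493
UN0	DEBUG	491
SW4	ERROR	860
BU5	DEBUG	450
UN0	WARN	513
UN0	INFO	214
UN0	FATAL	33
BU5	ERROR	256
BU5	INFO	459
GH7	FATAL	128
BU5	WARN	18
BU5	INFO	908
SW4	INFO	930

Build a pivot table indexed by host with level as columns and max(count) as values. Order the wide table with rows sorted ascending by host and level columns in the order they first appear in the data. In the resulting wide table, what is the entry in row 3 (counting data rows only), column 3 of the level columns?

With rows sorted ascending by host, row 3 is host=SW4. level columns in first-appearance order: FATAL, INFO, DEBUG, WARN, ERROR; column 3 is DEBUG.
Long rows with host=SW4, level=DEBUG: max(349, 242, 347) = 349.

349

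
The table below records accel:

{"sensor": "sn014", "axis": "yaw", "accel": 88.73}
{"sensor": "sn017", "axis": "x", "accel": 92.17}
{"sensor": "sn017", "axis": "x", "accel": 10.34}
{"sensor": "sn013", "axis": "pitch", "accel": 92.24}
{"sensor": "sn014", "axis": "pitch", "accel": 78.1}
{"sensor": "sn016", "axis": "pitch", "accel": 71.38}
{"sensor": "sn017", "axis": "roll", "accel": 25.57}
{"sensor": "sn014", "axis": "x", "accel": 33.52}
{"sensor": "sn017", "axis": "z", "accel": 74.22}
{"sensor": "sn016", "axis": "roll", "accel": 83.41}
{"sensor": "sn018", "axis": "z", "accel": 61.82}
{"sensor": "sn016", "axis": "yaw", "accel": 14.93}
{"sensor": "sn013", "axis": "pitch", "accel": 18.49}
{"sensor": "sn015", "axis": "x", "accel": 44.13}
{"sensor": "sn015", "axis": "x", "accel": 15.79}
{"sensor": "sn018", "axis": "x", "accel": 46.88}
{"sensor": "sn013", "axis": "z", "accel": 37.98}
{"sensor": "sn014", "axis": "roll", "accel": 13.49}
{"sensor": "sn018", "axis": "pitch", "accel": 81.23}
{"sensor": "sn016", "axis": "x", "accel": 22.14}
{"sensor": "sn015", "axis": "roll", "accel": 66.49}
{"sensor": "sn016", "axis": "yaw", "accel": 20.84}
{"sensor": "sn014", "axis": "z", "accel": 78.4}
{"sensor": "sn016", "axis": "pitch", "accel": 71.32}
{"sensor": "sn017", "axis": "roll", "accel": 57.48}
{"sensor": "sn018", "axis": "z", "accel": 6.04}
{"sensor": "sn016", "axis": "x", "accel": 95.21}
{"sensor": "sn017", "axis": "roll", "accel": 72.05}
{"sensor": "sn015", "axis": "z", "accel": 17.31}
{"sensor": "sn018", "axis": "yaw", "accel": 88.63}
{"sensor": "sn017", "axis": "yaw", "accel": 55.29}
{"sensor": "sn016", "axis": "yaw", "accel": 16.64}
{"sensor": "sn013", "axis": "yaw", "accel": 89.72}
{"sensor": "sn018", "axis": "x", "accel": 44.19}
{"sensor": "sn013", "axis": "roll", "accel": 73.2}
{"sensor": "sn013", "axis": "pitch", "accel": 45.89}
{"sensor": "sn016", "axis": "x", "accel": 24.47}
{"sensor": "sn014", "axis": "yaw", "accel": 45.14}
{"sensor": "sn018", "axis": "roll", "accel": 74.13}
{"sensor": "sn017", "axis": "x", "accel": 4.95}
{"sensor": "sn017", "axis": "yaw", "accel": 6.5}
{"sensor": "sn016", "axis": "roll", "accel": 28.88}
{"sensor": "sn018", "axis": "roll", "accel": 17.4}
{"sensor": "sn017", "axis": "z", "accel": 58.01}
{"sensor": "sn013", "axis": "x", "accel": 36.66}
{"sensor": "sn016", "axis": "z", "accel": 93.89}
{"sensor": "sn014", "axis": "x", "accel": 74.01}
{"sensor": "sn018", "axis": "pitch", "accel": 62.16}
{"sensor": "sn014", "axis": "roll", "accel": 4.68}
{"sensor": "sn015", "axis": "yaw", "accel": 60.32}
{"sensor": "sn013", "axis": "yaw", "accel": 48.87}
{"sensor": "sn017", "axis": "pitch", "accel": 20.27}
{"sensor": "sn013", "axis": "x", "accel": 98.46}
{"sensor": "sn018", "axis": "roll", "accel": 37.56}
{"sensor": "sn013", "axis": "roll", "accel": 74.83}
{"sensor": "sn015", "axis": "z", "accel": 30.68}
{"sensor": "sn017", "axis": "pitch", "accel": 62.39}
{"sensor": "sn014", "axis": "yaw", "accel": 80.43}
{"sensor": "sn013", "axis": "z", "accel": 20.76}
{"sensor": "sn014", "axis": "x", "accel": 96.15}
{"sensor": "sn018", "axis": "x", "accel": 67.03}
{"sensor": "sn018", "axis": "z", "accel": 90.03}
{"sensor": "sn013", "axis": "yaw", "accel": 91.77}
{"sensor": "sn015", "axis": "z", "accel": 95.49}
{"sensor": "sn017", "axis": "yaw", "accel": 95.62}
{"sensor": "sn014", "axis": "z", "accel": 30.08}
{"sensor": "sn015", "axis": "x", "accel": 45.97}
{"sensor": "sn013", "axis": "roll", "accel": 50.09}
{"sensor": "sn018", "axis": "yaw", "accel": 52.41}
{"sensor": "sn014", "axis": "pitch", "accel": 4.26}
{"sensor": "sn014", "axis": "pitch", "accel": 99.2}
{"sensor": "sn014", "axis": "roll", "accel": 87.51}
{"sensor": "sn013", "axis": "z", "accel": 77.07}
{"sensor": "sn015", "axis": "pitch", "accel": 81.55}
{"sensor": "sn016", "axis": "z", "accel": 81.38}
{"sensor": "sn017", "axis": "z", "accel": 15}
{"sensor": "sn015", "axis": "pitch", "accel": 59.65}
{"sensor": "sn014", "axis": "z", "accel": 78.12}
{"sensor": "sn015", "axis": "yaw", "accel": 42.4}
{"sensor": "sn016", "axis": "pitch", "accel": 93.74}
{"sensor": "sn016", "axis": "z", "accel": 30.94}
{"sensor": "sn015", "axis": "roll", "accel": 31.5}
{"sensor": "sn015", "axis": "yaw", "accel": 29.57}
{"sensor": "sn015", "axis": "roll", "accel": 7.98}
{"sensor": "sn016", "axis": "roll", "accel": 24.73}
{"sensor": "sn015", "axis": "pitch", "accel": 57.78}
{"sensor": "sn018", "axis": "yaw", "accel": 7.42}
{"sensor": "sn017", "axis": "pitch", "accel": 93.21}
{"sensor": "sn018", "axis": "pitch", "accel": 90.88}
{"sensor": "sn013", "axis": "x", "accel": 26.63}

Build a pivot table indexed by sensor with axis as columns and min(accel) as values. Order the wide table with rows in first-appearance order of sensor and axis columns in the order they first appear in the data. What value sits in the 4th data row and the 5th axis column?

30.94

With rows in first-appearance order of sensor, row 4 is sensor=sn016. axis columns in first-appearance order: yaw, x, pitch, roll, z; column 5 is z.
Long rows with sensor=sn016, axis=z: min(93.89, 81.38, 30.94) = 30.94.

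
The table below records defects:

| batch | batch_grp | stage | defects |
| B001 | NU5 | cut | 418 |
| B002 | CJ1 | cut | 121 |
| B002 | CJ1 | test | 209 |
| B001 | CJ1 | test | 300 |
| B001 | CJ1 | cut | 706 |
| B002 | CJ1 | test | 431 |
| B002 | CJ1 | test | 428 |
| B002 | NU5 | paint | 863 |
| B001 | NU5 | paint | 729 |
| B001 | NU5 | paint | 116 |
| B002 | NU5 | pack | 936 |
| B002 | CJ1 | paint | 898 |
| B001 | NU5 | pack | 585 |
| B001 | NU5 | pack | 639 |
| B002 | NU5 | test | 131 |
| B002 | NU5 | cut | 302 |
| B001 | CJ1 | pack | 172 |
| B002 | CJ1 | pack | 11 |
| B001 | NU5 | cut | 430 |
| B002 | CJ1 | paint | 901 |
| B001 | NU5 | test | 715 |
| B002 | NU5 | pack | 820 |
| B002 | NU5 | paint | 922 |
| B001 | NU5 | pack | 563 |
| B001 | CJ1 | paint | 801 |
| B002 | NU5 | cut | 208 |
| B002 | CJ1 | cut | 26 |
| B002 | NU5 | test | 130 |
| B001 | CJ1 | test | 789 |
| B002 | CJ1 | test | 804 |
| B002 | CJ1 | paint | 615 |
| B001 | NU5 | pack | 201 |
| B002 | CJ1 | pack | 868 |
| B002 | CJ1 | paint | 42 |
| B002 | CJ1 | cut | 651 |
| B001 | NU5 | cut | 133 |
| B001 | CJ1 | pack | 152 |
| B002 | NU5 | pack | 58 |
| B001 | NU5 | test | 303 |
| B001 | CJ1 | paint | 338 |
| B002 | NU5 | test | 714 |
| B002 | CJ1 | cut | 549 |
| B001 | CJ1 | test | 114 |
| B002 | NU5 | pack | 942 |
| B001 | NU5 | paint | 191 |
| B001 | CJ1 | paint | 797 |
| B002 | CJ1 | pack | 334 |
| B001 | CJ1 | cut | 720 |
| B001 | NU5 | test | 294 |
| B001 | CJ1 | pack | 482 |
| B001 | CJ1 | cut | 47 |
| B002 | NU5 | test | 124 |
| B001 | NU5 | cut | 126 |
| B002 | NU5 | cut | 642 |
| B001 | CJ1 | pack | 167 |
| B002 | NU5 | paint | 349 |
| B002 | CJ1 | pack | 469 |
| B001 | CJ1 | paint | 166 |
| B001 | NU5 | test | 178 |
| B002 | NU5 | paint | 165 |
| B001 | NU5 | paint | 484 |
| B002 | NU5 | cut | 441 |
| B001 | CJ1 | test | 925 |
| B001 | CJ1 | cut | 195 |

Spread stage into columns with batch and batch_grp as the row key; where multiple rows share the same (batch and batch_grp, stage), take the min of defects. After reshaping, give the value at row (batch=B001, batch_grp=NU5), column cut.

126

Rows with batch=B001, batch_grp=NU5 and stage=cut: defects values are 418, 430, 133, 126.
min(418, 430, 133, 126) = 126.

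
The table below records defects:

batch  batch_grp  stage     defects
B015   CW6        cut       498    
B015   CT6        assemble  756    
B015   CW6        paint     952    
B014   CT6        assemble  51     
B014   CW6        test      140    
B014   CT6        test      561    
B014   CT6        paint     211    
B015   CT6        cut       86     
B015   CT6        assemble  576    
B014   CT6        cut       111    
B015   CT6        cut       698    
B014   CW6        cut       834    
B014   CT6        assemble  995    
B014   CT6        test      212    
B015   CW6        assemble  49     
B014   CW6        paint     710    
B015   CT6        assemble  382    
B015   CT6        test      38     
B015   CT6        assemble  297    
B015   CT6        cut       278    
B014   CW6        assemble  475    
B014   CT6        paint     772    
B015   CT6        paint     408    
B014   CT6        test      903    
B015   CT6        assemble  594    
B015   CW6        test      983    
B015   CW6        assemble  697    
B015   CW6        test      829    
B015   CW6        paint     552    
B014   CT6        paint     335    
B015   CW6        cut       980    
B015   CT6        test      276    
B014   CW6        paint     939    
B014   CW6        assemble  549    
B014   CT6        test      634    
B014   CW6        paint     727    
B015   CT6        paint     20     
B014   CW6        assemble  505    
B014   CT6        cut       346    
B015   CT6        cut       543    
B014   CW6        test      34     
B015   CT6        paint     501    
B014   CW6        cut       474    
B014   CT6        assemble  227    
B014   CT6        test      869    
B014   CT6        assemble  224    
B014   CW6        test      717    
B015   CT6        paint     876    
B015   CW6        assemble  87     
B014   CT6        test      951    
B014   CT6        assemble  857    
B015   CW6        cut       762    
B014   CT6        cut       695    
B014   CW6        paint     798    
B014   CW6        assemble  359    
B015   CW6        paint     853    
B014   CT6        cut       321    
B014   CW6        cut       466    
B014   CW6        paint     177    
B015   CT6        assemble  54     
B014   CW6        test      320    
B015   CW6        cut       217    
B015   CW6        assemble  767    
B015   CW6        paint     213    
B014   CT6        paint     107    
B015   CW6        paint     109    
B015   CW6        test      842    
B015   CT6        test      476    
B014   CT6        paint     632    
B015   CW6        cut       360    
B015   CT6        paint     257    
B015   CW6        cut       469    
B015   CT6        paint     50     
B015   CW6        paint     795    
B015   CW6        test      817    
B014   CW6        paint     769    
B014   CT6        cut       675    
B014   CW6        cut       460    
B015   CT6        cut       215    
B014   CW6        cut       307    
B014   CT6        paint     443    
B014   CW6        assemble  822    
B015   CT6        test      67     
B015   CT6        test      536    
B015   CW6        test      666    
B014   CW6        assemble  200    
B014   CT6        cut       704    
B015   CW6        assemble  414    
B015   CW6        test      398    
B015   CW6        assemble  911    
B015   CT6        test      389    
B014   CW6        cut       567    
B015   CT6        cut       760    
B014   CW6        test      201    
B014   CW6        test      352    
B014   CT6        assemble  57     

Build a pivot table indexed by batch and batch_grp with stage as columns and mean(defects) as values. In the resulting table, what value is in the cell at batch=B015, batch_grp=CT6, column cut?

430

Rows with batch=B015, batch_grp=CT6 and stage=cut: defects values are 86, 698, 278, 543, 215, 760.
(86 + 698 + 278 + 543 + 215 + 760) / 6 = 430.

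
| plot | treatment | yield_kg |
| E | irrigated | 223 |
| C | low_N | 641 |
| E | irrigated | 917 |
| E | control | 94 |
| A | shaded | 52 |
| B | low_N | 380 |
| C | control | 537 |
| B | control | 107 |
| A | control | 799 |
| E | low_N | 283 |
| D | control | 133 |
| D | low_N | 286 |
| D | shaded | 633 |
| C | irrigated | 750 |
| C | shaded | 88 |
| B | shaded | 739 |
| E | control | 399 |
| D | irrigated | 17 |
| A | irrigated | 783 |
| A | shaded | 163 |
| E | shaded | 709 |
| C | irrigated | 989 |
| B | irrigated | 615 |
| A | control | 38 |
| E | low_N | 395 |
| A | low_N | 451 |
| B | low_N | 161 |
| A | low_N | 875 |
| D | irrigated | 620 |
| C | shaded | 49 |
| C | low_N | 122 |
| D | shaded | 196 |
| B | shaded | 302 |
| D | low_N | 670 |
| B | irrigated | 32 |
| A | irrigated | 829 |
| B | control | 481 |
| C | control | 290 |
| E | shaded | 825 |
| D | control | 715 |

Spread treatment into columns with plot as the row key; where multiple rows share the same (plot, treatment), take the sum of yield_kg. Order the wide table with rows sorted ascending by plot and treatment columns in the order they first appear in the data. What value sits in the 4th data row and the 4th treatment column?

With rows sorted ascending by plot, row 4 is plot=D. treatment columns in first-appearance order: irrigated, low_N, control, shaded; column 4 is shaded.
Long rows with plot=D, treatment=shaded: 633 + 196 = 829.

829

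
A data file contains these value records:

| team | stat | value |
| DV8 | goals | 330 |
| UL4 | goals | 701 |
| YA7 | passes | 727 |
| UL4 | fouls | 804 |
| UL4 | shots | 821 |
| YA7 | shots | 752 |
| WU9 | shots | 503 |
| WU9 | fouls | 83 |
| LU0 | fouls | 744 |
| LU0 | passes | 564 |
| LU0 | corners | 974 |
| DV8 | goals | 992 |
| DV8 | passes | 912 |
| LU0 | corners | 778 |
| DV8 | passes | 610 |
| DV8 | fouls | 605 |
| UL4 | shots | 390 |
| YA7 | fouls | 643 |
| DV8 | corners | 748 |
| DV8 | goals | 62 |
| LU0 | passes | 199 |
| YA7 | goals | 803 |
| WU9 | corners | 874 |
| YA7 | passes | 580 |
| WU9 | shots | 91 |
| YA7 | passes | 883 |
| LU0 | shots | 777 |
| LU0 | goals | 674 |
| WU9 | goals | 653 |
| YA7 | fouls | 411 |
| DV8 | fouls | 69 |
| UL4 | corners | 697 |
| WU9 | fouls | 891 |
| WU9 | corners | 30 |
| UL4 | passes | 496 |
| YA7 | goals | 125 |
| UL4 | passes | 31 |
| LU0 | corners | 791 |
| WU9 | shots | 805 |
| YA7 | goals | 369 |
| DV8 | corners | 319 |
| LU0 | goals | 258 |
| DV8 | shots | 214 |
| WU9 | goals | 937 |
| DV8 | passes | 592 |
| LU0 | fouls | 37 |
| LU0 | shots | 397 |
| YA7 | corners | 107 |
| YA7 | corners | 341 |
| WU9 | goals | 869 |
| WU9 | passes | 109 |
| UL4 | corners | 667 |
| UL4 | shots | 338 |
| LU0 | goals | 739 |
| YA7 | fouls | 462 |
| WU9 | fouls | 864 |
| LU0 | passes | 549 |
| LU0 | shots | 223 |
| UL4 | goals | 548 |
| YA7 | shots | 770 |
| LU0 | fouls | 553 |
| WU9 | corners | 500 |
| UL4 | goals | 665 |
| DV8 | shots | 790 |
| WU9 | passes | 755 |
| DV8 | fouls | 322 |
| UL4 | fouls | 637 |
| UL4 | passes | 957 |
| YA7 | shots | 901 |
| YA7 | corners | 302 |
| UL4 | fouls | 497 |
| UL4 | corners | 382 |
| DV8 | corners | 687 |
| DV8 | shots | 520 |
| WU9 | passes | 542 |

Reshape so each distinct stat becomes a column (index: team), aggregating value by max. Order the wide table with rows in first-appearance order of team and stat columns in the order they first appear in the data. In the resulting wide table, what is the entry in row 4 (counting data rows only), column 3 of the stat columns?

891

With rows in first-appearance order of team, row 4 is team=WU9. stat columns in first-appearance order: goals, passes, fouls, shots, corners; column 3 is fouls.
Long rows with team=WU9, stat=fouls: max(83, 891, 864) = 891.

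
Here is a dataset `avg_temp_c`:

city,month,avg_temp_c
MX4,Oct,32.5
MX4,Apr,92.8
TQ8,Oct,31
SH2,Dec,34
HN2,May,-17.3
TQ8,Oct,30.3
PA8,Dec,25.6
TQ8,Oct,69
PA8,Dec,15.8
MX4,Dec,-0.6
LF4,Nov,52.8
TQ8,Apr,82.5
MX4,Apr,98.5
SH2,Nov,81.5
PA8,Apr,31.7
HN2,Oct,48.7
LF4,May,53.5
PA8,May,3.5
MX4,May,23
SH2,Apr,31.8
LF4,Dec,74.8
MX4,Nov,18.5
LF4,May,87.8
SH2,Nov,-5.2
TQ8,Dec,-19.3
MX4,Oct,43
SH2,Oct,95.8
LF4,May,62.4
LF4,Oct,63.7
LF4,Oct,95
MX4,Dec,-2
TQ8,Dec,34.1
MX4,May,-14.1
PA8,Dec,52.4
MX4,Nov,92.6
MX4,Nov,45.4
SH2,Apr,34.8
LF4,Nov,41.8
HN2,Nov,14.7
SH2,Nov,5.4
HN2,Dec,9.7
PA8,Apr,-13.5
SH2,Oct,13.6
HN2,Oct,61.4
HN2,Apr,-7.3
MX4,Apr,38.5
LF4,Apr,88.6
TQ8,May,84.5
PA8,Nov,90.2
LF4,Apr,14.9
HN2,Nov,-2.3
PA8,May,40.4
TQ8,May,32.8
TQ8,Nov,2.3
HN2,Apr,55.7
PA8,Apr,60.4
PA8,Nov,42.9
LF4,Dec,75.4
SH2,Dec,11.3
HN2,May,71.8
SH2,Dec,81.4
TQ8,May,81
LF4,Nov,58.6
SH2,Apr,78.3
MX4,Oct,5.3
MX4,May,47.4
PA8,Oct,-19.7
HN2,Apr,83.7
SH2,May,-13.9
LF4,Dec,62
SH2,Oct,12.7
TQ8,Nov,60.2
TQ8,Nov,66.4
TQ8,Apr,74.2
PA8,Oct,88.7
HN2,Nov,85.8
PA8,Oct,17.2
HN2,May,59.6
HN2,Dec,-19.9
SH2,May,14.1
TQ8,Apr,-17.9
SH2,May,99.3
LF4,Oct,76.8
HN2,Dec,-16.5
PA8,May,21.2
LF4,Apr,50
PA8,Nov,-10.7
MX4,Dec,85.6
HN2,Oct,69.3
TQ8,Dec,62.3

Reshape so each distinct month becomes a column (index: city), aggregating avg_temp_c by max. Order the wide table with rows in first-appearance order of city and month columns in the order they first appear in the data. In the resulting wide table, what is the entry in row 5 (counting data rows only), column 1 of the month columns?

88.7

With rows in first-appearance order of city, row 5 is city=PA8. month columns in first-appearance order: Oct, Apr, Dec, May, Nov; column 1 is Oct.
Long rows with city=PA8, month=Oct: max(-19.7, 88.7, 17.2) = 88.7.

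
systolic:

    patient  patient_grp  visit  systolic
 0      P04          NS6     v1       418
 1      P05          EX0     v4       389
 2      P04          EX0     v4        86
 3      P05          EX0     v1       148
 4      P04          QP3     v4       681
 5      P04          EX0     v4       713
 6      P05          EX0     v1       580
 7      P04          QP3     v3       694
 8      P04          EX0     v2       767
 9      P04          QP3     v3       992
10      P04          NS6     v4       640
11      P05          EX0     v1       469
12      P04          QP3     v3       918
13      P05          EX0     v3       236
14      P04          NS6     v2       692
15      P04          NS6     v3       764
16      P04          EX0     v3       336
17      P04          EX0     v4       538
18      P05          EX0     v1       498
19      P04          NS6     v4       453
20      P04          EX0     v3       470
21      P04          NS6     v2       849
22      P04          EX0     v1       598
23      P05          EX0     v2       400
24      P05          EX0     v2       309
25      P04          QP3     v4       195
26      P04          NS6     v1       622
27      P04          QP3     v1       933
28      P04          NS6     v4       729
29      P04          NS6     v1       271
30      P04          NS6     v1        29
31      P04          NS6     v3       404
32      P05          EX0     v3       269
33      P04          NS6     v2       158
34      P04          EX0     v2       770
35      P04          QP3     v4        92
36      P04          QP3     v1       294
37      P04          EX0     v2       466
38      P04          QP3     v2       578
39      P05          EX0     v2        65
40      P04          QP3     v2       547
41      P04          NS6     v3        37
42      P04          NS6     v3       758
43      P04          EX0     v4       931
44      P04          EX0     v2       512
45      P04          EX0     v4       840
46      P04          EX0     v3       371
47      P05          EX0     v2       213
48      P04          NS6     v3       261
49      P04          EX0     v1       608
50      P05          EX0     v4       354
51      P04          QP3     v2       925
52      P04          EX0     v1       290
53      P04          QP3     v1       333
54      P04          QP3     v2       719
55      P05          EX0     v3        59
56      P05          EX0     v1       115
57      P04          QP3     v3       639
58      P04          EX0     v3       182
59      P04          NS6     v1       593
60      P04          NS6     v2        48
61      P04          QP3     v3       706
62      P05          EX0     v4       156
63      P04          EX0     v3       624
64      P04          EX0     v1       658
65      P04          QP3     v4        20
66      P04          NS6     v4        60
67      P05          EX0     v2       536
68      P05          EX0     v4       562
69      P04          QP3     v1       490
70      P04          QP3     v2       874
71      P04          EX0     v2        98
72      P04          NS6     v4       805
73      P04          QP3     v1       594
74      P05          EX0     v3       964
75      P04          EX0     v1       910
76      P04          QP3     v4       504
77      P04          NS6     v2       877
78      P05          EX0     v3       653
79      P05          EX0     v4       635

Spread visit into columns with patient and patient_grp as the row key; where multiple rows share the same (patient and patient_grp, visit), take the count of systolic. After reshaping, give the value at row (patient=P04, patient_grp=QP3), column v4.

5

Rows with patient=P04, patient_grp=QP3 and visit=v4: systolic values are 681, 195, 92, 20, 504.
5 rows match — count = 5.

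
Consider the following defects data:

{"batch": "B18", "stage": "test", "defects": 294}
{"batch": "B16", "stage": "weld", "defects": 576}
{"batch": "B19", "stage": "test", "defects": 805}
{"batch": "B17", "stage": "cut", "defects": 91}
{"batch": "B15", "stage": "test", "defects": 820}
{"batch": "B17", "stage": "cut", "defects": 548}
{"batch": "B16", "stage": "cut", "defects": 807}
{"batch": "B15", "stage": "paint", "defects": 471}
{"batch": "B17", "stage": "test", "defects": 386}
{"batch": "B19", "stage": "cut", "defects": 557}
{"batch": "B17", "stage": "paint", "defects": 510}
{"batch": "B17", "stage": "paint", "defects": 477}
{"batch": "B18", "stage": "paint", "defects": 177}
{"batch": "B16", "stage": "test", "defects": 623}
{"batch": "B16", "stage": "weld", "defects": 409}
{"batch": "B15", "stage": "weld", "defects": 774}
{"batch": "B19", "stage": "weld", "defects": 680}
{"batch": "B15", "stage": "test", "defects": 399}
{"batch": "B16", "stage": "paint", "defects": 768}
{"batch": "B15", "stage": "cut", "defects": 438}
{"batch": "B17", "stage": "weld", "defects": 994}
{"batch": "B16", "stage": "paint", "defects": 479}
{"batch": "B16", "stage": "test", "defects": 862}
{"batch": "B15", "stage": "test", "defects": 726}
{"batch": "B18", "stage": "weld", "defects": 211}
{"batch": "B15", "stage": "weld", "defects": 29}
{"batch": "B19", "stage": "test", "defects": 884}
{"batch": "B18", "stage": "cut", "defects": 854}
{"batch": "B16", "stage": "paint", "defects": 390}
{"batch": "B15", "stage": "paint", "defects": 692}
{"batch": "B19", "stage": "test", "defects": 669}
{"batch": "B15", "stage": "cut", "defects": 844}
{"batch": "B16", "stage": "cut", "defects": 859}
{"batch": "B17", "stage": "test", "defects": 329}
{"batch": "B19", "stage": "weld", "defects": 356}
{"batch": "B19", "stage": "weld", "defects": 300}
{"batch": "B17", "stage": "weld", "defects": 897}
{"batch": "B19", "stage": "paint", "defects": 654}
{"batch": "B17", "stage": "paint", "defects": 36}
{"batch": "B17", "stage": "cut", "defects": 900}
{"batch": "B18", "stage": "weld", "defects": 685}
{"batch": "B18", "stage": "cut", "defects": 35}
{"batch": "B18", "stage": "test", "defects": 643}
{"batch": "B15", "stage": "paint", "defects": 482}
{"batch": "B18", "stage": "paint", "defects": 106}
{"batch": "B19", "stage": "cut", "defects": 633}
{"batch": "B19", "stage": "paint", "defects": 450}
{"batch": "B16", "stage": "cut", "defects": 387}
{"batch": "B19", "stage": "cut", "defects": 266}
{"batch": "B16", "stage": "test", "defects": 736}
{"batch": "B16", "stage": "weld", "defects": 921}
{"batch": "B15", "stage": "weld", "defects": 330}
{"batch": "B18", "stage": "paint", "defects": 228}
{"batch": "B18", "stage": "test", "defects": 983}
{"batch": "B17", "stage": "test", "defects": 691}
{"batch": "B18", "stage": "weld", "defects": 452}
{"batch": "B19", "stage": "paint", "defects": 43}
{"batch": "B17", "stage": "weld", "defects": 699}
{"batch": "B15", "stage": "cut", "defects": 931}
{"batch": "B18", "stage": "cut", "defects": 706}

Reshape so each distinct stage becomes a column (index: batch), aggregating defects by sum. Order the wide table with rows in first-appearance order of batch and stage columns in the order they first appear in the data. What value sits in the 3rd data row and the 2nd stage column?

1336

With rows in first-appearance order of batch, row 3 is batch=B19. stage columns in first-appearance order: test, weld, cut, paint; column 2 is weld.
Long rows with batch=B19, stage=weld: 680 + 356 + 300 = 1336.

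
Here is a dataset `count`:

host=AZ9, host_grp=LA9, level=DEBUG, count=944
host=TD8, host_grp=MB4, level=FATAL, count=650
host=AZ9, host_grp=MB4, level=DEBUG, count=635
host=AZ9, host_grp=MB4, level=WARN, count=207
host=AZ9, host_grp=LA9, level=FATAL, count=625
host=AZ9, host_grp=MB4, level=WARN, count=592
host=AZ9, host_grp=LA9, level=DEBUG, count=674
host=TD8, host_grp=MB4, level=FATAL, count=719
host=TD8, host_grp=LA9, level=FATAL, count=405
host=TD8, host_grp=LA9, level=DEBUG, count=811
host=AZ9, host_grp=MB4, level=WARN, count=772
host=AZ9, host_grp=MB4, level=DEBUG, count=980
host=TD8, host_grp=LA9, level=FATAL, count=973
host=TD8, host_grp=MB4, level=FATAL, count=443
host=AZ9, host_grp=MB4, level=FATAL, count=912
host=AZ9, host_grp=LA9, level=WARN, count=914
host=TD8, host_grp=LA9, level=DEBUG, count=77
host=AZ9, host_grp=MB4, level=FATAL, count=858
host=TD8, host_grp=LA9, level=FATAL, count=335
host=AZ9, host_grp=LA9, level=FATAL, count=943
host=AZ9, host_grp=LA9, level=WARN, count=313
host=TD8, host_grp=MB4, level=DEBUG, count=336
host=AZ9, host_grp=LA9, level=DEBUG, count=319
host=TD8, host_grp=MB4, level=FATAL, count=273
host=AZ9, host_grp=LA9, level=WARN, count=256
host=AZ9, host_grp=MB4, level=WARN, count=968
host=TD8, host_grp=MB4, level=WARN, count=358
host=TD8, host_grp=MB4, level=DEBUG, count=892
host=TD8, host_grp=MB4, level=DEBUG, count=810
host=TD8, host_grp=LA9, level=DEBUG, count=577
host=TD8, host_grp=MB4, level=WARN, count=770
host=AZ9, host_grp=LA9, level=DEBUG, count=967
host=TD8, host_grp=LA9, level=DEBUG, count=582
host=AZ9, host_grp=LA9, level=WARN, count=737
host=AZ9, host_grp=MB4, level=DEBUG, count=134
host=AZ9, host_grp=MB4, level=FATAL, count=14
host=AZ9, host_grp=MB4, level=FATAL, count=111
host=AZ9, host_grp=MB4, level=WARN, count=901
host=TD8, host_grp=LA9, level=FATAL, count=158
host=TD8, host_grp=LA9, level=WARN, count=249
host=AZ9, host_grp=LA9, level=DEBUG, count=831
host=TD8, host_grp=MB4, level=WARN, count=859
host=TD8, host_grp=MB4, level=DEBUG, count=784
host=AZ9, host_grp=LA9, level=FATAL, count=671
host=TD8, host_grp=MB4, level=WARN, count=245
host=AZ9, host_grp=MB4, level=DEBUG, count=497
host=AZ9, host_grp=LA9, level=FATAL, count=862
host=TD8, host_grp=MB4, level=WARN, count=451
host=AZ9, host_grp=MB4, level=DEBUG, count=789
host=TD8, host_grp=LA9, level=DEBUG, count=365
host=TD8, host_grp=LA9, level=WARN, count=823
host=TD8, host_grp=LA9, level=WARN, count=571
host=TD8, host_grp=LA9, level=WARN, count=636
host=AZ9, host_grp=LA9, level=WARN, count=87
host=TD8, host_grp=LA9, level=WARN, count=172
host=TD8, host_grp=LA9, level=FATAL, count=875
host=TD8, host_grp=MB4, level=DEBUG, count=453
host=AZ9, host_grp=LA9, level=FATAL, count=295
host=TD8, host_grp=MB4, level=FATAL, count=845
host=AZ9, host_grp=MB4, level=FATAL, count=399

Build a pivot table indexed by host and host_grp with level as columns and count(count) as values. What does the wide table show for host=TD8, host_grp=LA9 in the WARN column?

Rows with host=TD8, host_grp=LA9 and level=WARN: count values are 249, 823, 571, 636, 172.
5 rows match — count = 5.

5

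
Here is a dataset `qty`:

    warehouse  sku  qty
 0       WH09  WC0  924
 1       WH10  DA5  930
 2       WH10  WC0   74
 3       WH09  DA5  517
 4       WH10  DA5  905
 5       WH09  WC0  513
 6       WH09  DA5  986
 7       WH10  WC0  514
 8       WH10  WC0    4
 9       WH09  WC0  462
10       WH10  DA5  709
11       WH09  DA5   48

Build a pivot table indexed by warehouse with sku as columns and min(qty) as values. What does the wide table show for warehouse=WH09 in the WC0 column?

462

Rows with warehouse=WH09 and sku=WC0: qty values are 924, 513, 462.
min(924, 513, 462) = 462.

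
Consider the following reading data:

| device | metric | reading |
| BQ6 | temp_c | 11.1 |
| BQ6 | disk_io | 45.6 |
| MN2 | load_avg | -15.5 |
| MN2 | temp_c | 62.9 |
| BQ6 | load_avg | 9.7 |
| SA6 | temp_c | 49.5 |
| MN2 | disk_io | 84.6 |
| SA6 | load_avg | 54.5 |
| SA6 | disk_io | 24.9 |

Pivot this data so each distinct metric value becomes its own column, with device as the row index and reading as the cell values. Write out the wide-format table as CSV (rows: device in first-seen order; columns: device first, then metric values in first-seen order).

Columns: device plus the 3 distinct metric values (temp_c, disk_io, load_avg).
For example, row BQ6 column temp_c takes reading=11.1 from the long row (BQ6, temp_c).

device,temp_c,disk_io,load_avg
BQ6,11.1,45.6,9.7
MN2,62.9,84.6,-15.5
SA6,49.5,24.9,54.5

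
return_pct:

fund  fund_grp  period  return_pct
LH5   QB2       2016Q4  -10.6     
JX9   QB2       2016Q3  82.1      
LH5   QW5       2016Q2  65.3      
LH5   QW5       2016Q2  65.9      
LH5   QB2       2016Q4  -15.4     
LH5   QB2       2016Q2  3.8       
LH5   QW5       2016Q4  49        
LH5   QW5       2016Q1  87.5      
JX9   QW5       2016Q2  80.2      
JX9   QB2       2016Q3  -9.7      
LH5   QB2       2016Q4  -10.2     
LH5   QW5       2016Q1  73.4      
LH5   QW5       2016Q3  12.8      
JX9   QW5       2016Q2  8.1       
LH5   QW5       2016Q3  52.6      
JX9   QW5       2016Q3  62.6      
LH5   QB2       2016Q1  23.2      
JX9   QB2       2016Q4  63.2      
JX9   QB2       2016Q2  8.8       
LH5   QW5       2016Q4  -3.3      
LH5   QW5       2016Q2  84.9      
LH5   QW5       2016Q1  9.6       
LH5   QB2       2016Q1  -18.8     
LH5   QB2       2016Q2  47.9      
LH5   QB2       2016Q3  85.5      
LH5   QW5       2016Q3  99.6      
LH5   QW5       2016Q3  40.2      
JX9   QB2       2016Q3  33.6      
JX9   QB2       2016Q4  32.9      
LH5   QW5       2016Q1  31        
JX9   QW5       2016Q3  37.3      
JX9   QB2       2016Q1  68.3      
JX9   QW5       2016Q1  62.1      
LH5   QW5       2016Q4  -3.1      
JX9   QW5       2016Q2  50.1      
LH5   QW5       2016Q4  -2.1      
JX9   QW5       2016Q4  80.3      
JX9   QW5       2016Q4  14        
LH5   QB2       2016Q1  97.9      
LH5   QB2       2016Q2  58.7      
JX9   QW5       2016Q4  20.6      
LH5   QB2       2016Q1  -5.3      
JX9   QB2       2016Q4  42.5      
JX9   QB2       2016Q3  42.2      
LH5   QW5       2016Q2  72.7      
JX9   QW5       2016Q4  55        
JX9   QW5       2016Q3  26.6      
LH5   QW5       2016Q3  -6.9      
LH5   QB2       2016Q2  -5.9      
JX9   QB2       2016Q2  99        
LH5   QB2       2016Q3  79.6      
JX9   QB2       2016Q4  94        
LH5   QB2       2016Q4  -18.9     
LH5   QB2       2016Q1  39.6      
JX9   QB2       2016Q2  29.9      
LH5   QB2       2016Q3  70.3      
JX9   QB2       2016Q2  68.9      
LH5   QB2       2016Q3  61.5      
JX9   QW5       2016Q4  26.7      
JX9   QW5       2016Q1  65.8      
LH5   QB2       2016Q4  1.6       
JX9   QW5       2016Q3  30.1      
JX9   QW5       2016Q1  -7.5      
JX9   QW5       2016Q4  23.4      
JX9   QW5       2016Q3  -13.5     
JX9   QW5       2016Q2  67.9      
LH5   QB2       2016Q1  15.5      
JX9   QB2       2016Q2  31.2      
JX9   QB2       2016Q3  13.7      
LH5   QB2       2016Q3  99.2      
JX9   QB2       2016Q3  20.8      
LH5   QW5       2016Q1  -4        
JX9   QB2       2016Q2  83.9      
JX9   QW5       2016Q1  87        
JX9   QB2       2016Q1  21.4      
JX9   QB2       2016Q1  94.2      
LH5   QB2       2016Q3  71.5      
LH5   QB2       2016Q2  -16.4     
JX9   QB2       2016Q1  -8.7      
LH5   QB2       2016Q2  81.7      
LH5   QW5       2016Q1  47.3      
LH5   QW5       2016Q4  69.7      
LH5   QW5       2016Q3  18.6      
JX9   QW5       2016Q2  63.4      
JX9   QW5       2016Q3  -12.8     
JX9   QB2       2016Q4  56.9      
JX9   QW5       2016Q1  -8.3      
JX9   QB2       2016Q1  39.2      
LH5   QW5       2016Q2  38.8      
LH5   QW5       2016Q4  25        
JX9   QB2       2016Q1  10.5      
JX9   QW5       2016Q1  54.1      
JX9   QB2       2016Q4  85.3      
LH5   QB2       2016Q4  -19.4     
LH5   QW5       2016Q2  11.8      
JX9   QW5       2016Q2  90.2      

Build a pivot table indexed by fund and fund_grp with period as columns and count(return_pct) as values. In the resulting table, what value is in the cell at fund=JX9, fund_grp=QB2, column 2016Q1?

6

Rows with fund=JX9, fund_grp=QB2 and period=2016Q1: return_pct values are 68.3, 21.4, 94.2, -8.7, 39.2, 10.5.
6 rows match — count = 6.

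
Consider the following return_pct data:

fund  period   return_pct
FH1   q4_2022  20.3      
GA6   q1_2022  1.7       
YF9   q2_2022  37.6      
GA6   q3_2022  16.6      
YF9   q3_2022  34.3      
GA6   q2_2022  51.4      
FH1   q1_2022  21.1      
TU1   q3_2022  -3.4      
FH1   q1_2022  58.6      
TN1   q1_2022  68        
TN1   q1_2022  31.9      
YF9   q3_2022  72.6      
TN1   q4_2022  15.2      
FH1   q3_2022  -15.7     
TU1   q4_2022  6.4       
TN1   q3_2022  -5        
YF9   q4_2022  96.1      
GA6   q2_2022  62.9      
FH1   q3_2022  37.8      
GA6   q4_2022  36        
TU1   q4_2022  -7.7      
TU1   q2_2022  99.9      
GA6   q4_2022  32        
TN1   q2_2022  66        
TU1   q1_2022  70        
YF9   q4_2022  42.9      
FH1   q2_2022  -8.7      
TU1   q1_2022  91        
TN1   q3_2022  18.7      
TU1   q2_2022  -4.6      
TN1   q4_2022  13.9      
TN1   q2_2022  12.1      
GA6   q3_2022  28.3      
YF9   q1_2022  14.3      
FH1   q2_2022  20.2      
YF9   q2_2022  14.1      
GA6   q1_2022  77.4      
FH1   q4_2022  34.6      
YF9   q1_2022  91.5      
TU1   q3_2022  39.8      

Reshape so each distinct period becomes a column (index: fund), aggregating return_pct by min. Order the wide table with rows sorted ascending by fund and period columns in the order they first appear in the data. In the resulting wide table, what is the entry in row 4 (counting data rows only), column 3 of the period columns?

-4.6

With rows sorted ascending by fund, row 4 is fund=TU1. period columns in first-appearance order: q4_2022, q1_2022, q2_2022, q3_2022; column 3 is q2_2022.
Long rows with fund=TU1, period=q2_2022: min(99.9, -4.6) = -4.6.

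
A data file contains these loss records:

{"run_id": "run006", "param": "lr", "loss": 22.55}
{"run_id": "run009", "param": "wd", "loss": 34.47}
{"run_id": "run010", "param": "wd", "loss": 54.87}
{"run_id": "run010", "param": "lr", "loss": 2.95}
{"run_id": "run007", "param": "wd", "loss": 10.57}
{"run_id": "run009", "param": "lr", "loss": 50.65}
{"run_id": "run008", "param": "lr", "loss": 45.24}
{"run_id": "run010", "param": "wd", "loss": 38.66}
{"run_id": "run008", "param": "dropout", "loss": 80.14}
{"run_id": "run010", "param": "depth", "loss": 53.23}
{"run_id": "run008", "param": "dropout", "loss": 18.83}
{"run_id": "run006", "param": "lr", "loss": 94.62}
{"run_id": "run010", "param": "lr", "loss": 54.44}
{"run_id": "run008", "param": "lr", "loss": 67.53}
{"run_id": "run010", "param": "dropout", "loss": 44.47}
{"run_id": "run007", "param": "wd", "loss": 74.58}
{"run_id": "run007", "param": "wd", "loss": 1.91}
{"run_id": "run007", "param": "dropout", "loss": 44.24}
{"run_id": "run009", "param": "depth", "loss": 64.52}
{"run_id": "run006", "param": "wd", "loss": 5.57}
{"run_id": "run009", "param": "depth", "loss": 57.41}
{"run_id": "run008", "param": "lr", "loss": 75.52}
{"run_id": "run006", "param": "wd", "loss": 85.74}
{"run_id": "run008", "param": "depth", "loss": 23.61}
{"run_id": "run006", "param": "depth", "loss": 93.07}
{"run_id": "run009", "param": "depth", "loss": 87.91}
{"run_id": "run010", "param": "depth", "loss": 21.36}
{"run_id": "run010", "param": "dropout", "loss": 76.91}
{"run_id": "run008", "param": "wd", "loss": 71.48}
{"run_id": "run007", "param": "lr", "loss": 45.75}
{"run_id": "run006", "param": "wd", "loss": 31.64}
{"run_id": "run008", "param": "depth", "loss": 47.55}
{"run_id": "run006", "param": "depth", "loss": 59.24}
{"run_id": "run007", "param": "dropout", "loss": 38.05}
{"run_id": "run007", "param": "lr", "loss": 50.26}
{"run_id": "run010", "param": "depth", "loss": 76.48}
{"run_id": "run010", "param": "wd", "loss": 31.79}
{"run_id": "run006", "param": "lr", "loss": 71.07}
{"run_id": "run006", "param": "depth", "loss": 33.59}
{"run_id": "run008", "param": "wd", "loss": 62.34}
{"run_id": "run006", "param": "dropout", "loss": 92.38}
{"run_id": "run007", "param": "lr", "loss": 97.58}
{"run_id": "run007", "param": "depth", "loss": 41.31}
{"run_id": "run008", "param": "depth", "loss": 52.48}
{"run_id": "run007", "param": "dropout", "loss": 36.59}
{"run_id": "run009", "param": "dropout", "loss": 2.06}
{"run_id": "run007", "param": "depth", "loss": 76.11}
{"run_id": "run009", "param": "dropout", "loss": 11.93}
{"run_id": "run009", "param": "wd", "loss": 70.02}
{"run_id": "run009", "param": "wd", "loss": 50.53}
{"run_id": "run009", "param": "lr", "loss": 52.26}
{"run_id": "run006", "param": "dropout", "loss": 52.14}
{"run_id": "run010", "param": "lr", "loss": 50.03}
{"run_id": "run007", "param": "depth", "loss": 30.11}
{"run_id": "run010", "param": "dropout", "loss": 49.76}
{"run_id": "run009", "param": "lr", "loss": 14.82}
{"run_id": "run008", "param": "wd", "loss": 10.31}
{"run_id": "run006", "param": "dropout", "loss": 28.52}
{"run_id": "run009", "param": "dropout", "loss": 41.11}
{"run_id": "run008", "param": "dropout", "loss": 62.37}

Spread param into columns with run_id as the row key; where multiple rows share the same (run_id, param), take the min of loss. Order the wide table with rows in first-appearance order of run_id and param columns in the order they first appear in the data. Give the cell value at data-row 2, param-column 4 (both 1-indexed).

With rows in first-appearance order of run_id, row 2 is run_id=run009. param columns in first-appearance order: lr, wd, dropout, depth; column 4 is depth.
Long rows with run_id=run009, param=depth: min(64.52, 57.41, 87.91) = 57.41.

57.41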